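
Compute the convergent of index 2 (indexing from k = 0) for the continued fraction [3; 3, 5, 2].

53/16

Using pₖ = aₖpₖ₋₁ + pₖ₋₂, qₖ = aₖqₖ₋₁ + qₖ₋₂ (with p₋₁=1, p₋₂=0, q₋₁=0, q₋₂=1):
  k=0: a=3, p=3, q=1
  k=1: a=3, p=10, q=3
  k=2: a=5, p=53, q=16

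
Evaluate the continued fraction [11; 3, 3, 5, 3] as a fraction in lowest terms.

1910/169

Using pₖ = aₖpₖ₋₁ + pₖ₋₂ and qₖ = aₖqₖ₋₁ + qₖ₋₂:
  k=0: a=11, p=11, q=1
  k=1: a=3, p=34, q=3
  k=2: a=3, p=113, q=10
  k=3: a=5, p=599, q=53
  k=4: a=3, p=1910, q=169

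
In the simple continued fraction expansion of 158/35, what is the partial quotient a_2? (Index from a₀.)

158 = 4·35 + 18   →  a_0 = 4
35 = 1·18 + 17   →  a_1 = 1
18 = 1·17 + 1   →  a_2 = 1

1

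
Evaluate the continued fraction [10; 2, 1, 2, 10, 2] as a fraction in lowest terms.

Fold from the inside: start with 2/1.
  10 + 1/2 = 21/2
  2 + 2/21 = 44/21
  1 + 21/44 = 65/44
  2 + 44/65 = 174/65
  10 + 65/174 = 1805/174

1805/174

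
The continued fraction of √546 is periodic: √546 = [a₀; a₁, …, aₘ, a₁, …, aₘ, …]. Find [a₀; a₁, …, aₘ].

[23; 2, 1, 2, 1, 2, 46]

a₀ = ⌊√546⌋ = 23.
With m₀=0, d₀=1 and mₖ₊₁ = dₖaₖ − mₖ, dₖ₊₁ = (n − mₖ₊₁²)/dₖ, aₖ₊₁ = ⌊(a₀+mₖ₊₁)/dₖ₊₁⌋:
  k=1: m=23, d=17, a=2
  k=2: m=11, d=25, a=1
  k=3: m=14, d=14, a=2
  k=4: m=14, d=25, a=1
  k=5: m=11, d=17, a=2
  k=6: m=23, d=1, a=46
d=1 and a=2a₀=46 at k=6, so the next step gives (m, d) = (23, 17) again — its k=1 value — and the period has length 6.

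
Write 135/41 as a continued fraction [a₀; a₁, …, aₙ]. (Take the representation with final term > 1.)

135 = 3·41 + 12
41 = 3·12 + 5
12 = 2·5 + 2
5 = 2·2 + 1
2 = 2·1 + 0  (stop)
So 135/41 = [3; 3, 2, 2, 2].

[3; 3, 2, 2, 2]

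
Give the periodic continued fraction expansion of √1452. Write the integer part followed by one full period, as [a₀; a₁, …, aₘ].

a₀ = ⌊√1452⌋ = 38.
With m₀=0, d₀=1 and mₖ₊₁ = dₖaₖ − mₖ, dₖ₊₁ = (n − mₖ₊₁²)/dₖ, aₖ₊₁ = ⌊(a₀+mₖ₊₁)/dₖ₊₁⌋:
  k=1: m=38, d=8, a=9
  k=2: m=34, d=37, a=1
  k=3: m=3, d=39, a=1
  k=4: m=36, d=4, a=18
  k=5: m=36, d=39, a=1
  k=6: m=3, d=37, a=1
  k=7: m=34, d=8, a=9
  k=8: m=38, d=1, a=76
d=1 and a=2a₀=76 at k=8, so the next step gives (m, d) = (38, 8) again — its k=1 value — and the period has length 8.

[38; 9, 1, 1, 18, 1, 1, 9, 76]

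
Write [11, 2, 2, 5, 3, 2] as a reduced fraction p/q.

2270/199

Fold from the inside: start with 2/1.
  3 + 1/2 = 7/2
  5 + 2/7 = 37/7
  2 + 7/37 = 81/37
  2 + 37/81 = 199/81
  11 + 81/199 = 2270/199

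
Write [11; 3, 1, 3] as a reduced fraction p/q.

Fold from the inside: start with 3/1.
  1 + 1/3 = 4/3
  3 + 3/4 = 15/4
  11 + 4/15 = 169/15

169/15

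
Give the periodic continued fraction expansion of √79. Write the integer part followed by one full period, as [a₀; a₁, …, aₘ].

a₀ = ⌊√79⌋ = 8.
With m₀=0, d₀=1 and mₖ₊₁ = dₖaₖ − mₖ, dₖ₊₁ = (n − mₖ₊₁²)/dₖ, aₖ₊₁ = ⌊(a₀+mₖ₊₁)/dₖ₊₁⌋:
  k=1: m=8, d=15, a=1
  k=2: m=7, d=2, a=7
  k=3: m=7, d=15, a=1
  k=4: m=8, d=1, a=16
d=1 and a=2a₀=16 at k=4, so the next step gives (m, d) = (8, 15) again — its k=1 value — and the period has length 4.

[8; 1, 7, 1, 16]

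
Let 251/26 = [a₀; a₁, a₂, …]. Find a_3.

251 = 9·26 + 17   →  a_0 = 9
26 = 1·17 + 9   →  a_1 = 1
17 = 1·9 + 8   →  a_2 = 1
9 = 1·8 + 1   →  a_3 = 1

1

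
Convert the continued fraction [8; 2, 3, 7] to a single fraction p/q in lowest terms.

430/51

Using pₖ = aₖpₖ₋₁ + pₖ₋₂ and qₖ = aₖqₖ₋₁ + qₖ₋₂:
  k=0: a=8, p=8, q=1
  k=1: a=2, p=17, q=2
  k=2: a=3, p=59, q=7
  k=3: a=7, p=430, q=51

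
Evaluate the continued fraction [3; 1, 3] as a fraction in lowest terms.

15/4

Using pₖ = aₖpₖ₋₁ + pₖ₋₂ and qₖ = aₖqₖ₋₁ + qₖ₋₂:
  k=0: a=3, p=3, q=1
  k=1: a=1, p=4, q=1
  k=2: a=3, p=15, q=4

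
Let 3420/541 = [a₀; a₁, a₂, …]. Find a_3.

6

3420 = 6·541 + 174   →  a_0 = 6
541 = 3·174 + 19   →  a_1 = 3
174 = 9·19 + 3   →  a_2 = 9
19 = 6·3 + 1   →  a_3 = 6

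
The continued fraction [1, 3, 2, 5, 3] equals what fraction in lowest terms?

Using pₖ = aₖpₖ₋₁ + pₖ₋₂ and qₖ = aₖqₖ₋₁ + qₖ₋₂:
  k=0: a=1, p=1, q=1
  k=1: a=3, p=4, q=3
  k=2: a=2, p=9, q=7
  k=3: a=5, p=49, q=38
  k=4: a=3, p=156, q=121

156/121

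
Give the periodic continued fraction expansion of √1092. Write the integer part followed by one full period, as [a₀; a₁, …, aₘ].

[33; 22, 66]

a₀ = ⌊√1092⌋ = 33.
With m₀=0, d₀=1 and mₖ₊₁ = dₖaₖ − mₖ, dₖ₊₁ = (n − mₖ₊₁²)/dₖ, aₖ₊₁ = ⌊(a₀+mₖ₊₁)/dₖ₊₁⌋:
  k=1: m=33, d=3, a=22
  k=2: m=33, d=1, a=66
d=1 and a=2a₀=66 at k=2, so the next step gives (m, d) = (33, 3) again — its k=1 value — and the period has length 2.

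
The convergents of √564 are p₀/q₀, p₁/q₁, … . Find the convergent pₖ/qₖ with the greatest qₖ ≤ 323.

4536/191

√564 = [23; 1, 2, 1, 46, …] (period length 4).
Convergents:
  p_0/q_0 = 23/1
  p_1/q_1 = 24/1
  p_2/q_2 = 71/3
  p_3/q_3 = 95/4
  p_4/q_4 = 4441/187
  p_5/q_5 = 4536/191
  p_6/q_6 = 13513/569
q_5 = 191 ≤ 323 < 569 = q_6, so the answer is 4536/191.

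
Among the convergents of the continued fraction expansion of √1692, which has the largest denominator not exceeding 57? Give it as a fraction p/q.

√1692 = [41; 7, 2, 7, 82, …] (period length 4).
Convergents:
  p_0/q_0 = 41/1
  p_1/q_1 = 288/7
  p_2/q_2 = 617/15
  p_3/q_3 = 4607/112
q_2 = 15 ≤ 57 < 112 = q_3, so the answer is 617/15.

617/15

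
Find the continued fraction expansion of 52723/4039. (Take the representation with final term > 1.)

[13; 18, 1, 2, 3, 10, 2]

52723 = 13×4039 + 216
4039 = 18×216 + 151
216 = 1×151 + 65
151 = 2×65 + 21
65 = 3×21 + 2
21 = 10×2 + 1
2 = 2×1 + 0  (stop)
So 52723/4039 = [13; 18, 1, 2, 3, 10, 2].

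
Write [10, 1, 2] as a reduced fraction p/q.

32/3

Fold from the inside: start with 2/1.
  1 + 1/2 = 3/2
  10 + 2/3 = 32/3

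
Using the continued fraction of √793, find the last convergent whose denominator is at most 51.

704/25

√793 = [28; 6, 4, 6, 56, …] (period length 4).
Convergents:
  p_0/q_0 = 28/1
  p_1/q_1 = 169/6
  p_2/q_2 = 704/25
  p_3/q_3 = 4393/156
q_2 = 25 ≤ 51 < 156 = q_3, so the answer is 704/25.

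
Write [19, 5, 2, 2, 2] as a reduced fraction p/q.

1247/65

Fold from the inside: start with 2/1.
  2 + 1/2 = 5/2
  2 + 2/5 = 12/5
  5 + 5/12 = 65/12
  19 + 12/65 = 1247/65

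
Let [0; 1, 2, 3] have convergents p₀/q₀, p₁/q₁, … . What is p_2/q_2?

Using pₖ = aₖpₖ₋₁ + pₖ₋₂, qₖ = aₖqₖ₋₁ + qₖ₋₂ (with p₋₁=1, p₋₂=0, q₋₁=0, q₋₂=1):
  k=0: a=0, p=0, q=1
  k=1: a=1, p=1, q=1
  k=2: a=2, p=2, q=3

2/3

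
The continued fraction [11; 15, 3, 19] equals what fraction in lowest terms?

9837/889

Fold from the inside: start with 19/1.
  3 + 1/19 = 58/19
  15 + 19/58 = 889/58
  11 + 58/889 = 9837/889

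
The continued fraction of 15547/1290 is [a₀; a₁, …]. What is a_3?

15547 = 12·1290 + 67   →  a_0 = 12
1290 = 19·67 + 17   →  a_1 = 19
67 = 3·17 + 16   →  a_2 = 3
17 = 1·16 + 1   →  a_3 = 1

1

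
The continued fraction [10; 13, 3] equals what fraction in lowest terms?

Using pₖ = aₖpₖ₋₁ + pₖ₋₂ and qₖ = aₖqₖ₋₁ + qₖ₋₂:
  k=0: a=10, p=10, q=1
  k=1: a=13, p=131, q=13
  k=2: a=3, p=403, q=40

403/40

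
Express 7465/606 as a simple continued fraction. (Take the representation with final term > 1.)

[12; 3, 7, 6, 1, 3]

7465 = 12×606 + 193
606 = 3×193 + 27
193 = 7×27 + 4
27 = 6×4 + 3
4 = 1×3 + 1
3 = 3×1 + 0  (stop)
So 7465/606 = [12; 3, 7, 6, 1, 3].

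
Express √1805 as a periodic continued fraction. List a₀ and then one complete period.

a₀ = ⌊√1805⌋ = 42.
With m₀=0, d₀=1 and mₖ₊₁ = dₖaₖ − mₖ, dₖ₊₁ = (n − mₖ₊₁²)/dₖ, aₖ₊₁ = ⌊(a₀+mₖ₊₁)/dₖ₊₁⌋:
  k=1: m=42, d=41, a=2
  k=2: m=40, d=5, a=16
  k=3: m=40, d=41, a=2
  k=4: m=42, d=1, a=84
d=1 and a=2a₀=84 at k=4, so the next step gives (m, d) = (42, 41) again — its k=1 value — and the period has length 4.

[42; 2, 16, 2, 84]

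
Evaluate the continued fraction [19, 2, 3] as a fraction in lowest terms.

136/7

Using pₖ = aₖpₖ₋₁ + pₖ₋₂ and qₖ = aₖqₖ₋₁ + qₖ₋₂:
  k=0: a=19, p=19, q=1
  k=1: a=2, p=39, q=2
  k=2: a=3, p=136, q=7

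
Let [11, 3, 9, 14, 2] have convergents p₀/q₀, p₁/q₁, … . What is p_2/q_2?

317/28

Using pₖ = aₖpₖ₋₁ + pₖ₋₂, qₖ = aₖqₖ₋₁ + qₖ₋₂ (with p₋₁=1, p₋₂=0, q₋₁=0, q₋₂=1):
  k=0: a=11, p=11, q=1
  k=1: a=3, p=34, q=3
  k=2: a=9, p=317, q=28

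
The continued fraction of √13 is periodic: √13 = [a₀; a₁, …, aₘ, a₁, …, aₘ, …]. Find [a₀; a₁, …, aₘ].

[3; 1, 1, 1, 1, 6]

a₀ = ⌊√13⌋ = 3.
With m₀=0, d₀=1 and mₖ₊₁ = dₖaₖ − mₖ, dₖ₊₁ = (n − mₖ₊₁²)/dₖ, aₖ₊₁ = ⌊(a₀+mₖ₊₁)/dₖ₊₁⌋:
  k=1: m=3, d=4, a=1
  k=2: m=1, d=3, a=1
  k=3: m=2, d=3, a=1
  k=4: m=1, d=4, a=1
  k=5: m=3, d=1, a=6
d=1 and a=2a₀=6 at k=5, so the next step gives (m, d) = (3, 4) again — its k=1 value — and the period has length 5.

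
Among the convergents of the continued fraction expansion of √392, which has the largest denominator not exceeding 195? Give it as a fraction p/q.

3841/194

√392 = [19; 1, 3, 1, 38, …] (period length 4).
Convergents:
  p_0/q_0 = 19/1
  p_1/q_1 = 20/1
  p_2/q_2 = 79/4
  p_3/q_3 = 99/5
  p_4/q_4 = 3841/194
  p_5/q_5 = 3940/199
q_4 = 194 ≤ 195 < 199 = q_5, so the answer is 3841/194.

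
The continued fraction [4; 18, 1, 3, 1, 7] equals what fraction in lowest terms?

2971/733

Using pₖ = aₖpₖ₋₁ + pₖ₋₂ and qₖ = aₖqₖ₋₁ + qₖ₋₂:
  k=0: a=4, p=4, q=1
  k=1: a=18, p=73, q=18
  k=2: a=1, p=77, q=19
  k=3: a=3, p=304, q=75
  k=4: a=1, p=381, q=94
  k=5: a=7, p=2971, q=733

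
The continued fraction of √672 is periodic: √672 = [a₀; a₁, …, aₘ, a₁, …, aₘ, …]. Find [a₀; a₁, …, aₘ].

[25; 1, 11, 1, 50]

a₀ = ⌊√672⌋ = 25.
With m₀=0, d₀=1 and mₖ₊₁ = dₖaₖ − mₖ, dₖ₊₁ = (n − mₖ₊₁²)/dₖ, aₖ₊₁ = ⌊(a₀+mₖ₊₁)/dₖ₊₁⌋:
  k=1: m=25, d=47, a=1
  k=2: m=22, d=4, a=11
  k=3: m=22, d=47, a=1
  k=4: m=25, d=1, a=50
d=1 and a=2a₀=50 at k=4, so the next step gives (m, d) = (25, 47) again — its k=1 value — and the period has length 4.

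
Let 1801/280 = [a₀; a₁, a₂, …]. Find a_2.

1801 = 6·280 + 121   →  a_0 = 6
280 = 2·121 + 38   →  a_1 = 2
121 = 3·38 + 7   →  a_2 = 3

3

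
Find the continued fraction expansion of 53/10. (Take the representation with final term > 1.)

53 = 5·10 + 3
10 = 3·3 + 1
3 = 3·1 + 0  (stop)
So 53/10 = [5; 3, 3].

[5; 3, 3]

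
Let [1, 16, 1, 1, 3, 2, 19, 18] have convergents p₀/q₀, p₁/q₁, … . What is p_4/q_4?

123/116

Using pₖ = aₖpₖ₋₁ + pₖ₋₂, qₖ = aₖqₖ₋₁ + qₖ₋₂ (with p₋₁=1, p₋₂=0, q₋₁=0, q₋₂=1):
  k=0: a=1, p=1, q=1
  k=1: a=16, p=17, q=16
  k=2: a=1, p=18, q=17
  k=3: a=1, p=35, q=33
  k=4: a=3, p=123, q=116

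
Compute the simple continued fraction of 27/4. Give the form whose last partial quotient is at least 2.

[6; 1, 3]

27 = 6×4 + 3
4 = 1×3 + 1
3 = 3×1 + 0  (stop)
So 27/4 = [6; 1, 3].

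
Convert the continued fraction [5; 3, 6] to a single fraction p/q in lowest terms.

Using pₖ = aₖpₖ₋₁ + pₖ₋₂ and qₖ = aₖqₖ₋₁ + qₖ₋₂:
  k=0: a=5, p=5, q=1
  k=1: a=3, p=16, q=3
  k=2: a=6, p=101, q=19

101/19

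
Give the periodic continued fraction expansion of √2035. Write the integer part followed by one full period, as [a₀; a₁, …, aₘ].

a₀ = ⌊√2035⌋ = 45.
With m₀=0, d₀=1 and mₖ₊₁ = dₖaₖ − mₖ, dₖ₊₁ = (n − mₖ₊₁²)/dₖ, aₖ₊₁ = ⌊(a₀+mₖ₊₁)/dₖ₊₁⌋:
  k=1: m=45, d=10, a=9
  k=2: m=45, d=1, a=90
d=1 and a=2a₀=90 at k=2, so the next step gives (m, d) = (45, 10) again — its k=1 value — and the period has length 2.

[45; 9, 90]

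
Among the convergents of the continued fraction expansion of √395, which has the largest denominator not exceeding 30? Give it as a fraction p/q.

√395 = [19; 1, 6, 1, 38, …] (period length 4).
Convergents:
  p_0/q_0 = 19/1
  p_1/q_1 = 20/1
  p_2/q_2 = 139/7
  p_3/q_3 = 159/8
  p_4/q_4 = 6181/311
q_3 = 8 ≤ 30 < 311 = q_4, so the answer is 159/8.

159/8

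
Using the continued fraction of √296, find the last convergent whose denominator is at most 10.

√296 = [17; 4, 1, 7, 1, 4, 34, …] (period length 6).
Convergents:
  p_0/q_0 = 17/1
  p_1/q_1 = 69/4
  p_2/q_2 = 86/5
  p_3/q_3 = 671/39
q_2 = 5 ≤ 10 < 39 = q_3, so the answer is 86/5.

86/5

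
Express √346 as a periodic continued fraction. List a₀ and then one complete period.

[18; 1, 1, 1, 1, 36]

a₀ = ⌊√346⌋ = 18.
With m₀=0, d₀=1 and mₖ₊₁ = dₖaₖ − mₖ, dₖ₊₁ = (n − mₖ₊₁²)/dₖ, aₖ₊₁ = ⌊(a₀+mₖ₊₁)/dₖ₊₁⌋:
  k=1: m=18, d=22, a=1
  k=2: m=4, d=15, a=1
  k=3: m=11, d=15, a=1
  k=4: m=4, d=22, a=1
  k=5: m=18, d=1, a=36
d=1 and a=2a₀=36 at k=5, so the next step gives (m, d) = (18, 22) again — its k=1 value — and the period has length 5.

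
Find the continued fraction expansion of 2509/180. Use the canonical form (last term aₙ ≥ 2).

[13; 1, 15, 2, 1, 3]

2509 = 13·180 + 169
180 = 1·169 + 11
169 = 15·11 + 4
11 = 2·4 + 3
4 = 1·3 + 1
3 = 3·1 + 0  (stop)
So 2509/180 = [13; 1, 15, 2, 1, 3].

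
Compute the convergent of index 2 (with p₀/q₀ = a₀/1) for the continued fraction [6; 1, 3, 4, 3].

27/4

Using pₖ = aₖpₖ₋₁ + pₖ₋₂, qₖ = aₖqₖ₋₁ + qₖ₋₂ (with p₋₁=1, p₋₂=0, q₋₁=0, q₋₂=1):
  k=0: a=6, p=6, q=1
  k=1: a=1, p=7, q=1
  k=2: a=3, p=27, q=4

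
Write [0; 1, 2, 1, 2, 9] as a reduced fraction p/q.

75/103

Fold from the inside: start with 9/1.
  2 + 1/9 = 19/9
  1 + 9/19 = 28/19
  2 + 19/28 = 75/28
  1 + 28/75 = 103/75
  0 + 75/103 = 75/103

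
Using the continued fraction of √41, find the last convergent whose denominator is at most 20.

32/5

√41 = [6; 2, 2, 12, …] (period length 3).
Convergents:
  p_0/q_0 = 6/1
  p_1/q_1 = 13/2
  p_2/q_2 = 32/5
  p_3/q_3 = 397/62
q_2 = 5 ≤ 20 < 62 = q_3, so the answer is 32/5.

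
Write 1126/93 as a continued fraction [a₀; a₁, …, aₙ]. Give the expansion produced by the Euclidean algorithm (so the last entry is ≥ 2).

[12; 9, 3, 3]

1126 = 12·93 + 10
93 = 9·10 + 3
10 = 3·3 + 1
3 = 3·1 + 0  (stop)
So 1126/93 = [12; 9, 3, 3].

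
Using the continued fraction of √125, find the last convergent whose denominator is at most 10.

67/6

√125 = [11; 5, 1, 1, 5, 22, …] (period length 5).
Convergents:
  p_0/q_0 = 11/1
  p_1/q_1 = 56/5
  p_2/q_2 = 67/6
  p_3/q_3 = 123/11
q_2 = 6 ≤ 10 < 11 = q_3, so the answer is 67/6.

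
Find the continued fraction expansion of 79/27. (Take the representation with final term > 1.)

[2; 1, 12, 2]

79 = 2×27 + 25
27 = 1×25 + 2
25 = 12×2 + 1
2 = 2×1 + 0  (stop)
So 79/27 = [2; 1, 12, 2].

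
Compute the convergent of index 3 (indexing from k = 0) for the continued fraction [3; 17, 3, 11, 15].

Using pₖ = aₖpₖ₋₁ + pₖ₋₂, qₖ = aₖqₖ₋₁ + qₖ₋₂ (with p₋₁=1, p₋₂=0, q₋₁=0, q₋₂=1):
  k=0: a=3, p=3, q=1
  k=1: a=17, p=52, q=17
  k=2: a=3, p=159, q=52
  k=3: a=11, p=1801, q=589

1801/589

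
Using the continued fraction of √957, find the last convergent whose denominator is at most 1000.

14849/480

√957 = [30; 1, 14, 2, 14, 1, 60, …] (period length 6).
Convergents:
  p_0/q_0 = 30/1
  p_1/q_1 = 31/1
  p_2/q_2 = 464/15
  p_3/q_3 = 959/31
  p_4/q_4 = 13890/449
  p_5/q_5 = 14849/480
  p_6/q_6 = 904830/29249
q_5 = 480 ≤ 1000 < 29249 = q_6, so the answer is 14849/480.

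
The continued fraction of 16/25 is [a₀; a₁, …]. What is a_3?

1

16 = 0·25 + 16   →  a_0 = 0
25 = 1·16 + 9   →  a_1 = 1
16 = 1·9 + 7   →  a_2 = 1
9 = 1·7 + 2   →  a_3 = 1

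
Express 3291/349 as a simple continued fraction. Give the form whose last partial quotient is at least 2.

3291 = 9*349 + 150
349 = 2*150 + 49
150 = 3*49 + 3
49 = 16*3 + 1
3 = 3*1 + 0  (stop)
So 3291/349 = [9; 2, 3, 16, 3].

[9; 2, 3, 16, 3]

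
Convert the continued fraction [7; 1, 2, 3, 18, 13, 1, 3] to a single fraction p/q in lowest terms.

Fold from the inside: start with 3/1.
  1 + 1/3 = 4/3
  13 + 3/4 = 55/4
  18 + 4/55 = 994/55
  3 + 55/994 = 3037/994
  2 + 994/3037 = 7068/3037
  1 + 3037/7068 = 10105/7068
  7 + 7068/10105 = 77803/10105

77803/10105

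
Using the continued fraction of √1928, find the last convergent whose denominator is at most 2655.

42460/967

√1928 = [43; 1, 9, 1, 86, …] (period length 4).
Convergents:
  p_0/q_0 = 43/1
  p_1/q_1 = 44/1
  p_2/q_2 = 439/10
  p_3/q_3 = 483/11
  p_4/q_4 = 41977/956
  p_5/q_5 = 42460/967
  p_6/q_6 = 424117/9659
q_5 = 967 ≤ 2655 < 9659 = q_6, so the answer is 42460/967.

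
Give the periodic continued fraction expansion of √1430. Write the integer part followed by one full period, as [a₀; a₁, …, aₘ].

[37; 1, 4, 2, 2, 2, 4, 1, 74]

a₀ = ⌊√1430⌋ = 37.
With m₀=0, d₀=1 and mₖ₊₁ = dₖaₖ − mₖ, dₖ₊₁ = (n − mₖ₊₁²)/dₖ, aₖ₊₁ = ⌊(a₀+mₖ₊₁)/dₖ₊₁⌋:
  k=1: m=37, d=61, a=1
  k=2: m=24, d=14, a=4
  k=3: m=32, d=29, a=2
  k=4: m=26, d=26, a=2
  k=5: m=26, d=29, a=2
  k=6: m=32, d=14, a=4
  k=7: m=24, d=61, a=1
  k=8: m=37, d=1, a=74
d=1 and a=2a₀=74 at k=8, so the next step gives (m, d) = (37, 61) again — its k=1 value — and the period has length 8.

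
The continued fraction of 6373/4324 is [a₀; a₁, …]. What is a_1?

6373 = 1·4324 + 2049   →  a_0 = 1
4324 = 2·2049 + 226   →  a_1 = 2

2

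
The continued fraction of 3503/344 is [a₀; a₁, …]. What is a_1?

3503 = 10·344 + 63   →  a_0 = 10
344 = 5·63 + 29   →  a_1 = 5

5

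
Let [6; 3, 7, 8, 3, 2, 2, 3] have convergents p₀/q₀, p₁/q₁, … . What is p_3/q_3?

Using pₖ = aₖpₖ₋₁ + pₖ₋₂, qₖ = aₖqₖ₋₁ + qₖ₋₂ (with p₋₁=1, p₋₂=0, q₋₁=0, q₋₂=1):
  k=0: a=6, p=6, q=1
  k=1: a=3, p=19, q=3
  k=2: a=7, p=139, q=22
  k=3: a=8, p=1131, q=179

1131/179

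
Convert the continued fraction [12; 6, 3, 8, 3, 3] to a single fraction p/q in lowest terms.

Fold from the inside: start with 3/1.
  3 + 1/3 = 10/3
  8 + 3/10 = 83/10
  3 + 10/83 = 259/83
  6 + 83/259 = 1637/259
  12 + 259/1637 = 19903/1637

19903/1637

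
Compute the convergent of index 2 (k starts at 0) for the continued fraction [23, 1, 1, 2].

47/2

Using pₖ = aₖpₖ₋₁ + pₖ₋₂, qₖ = aₖqₖ₋₁ + qₖ₋₂ (with p₋₁=1, p₋₂=0, q₋₁=0, q₋₂=1):
  k=0: a=23, p=23, q=1
  k=1: a=1, p=24, q=1
  k=2: a=1, p=47, q=2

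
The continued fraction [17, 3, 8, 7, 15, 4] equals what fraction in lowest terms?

189795/10958

Fold from the inside: start with 4/1.
  15 + 1/4 = 61/4
  7 + 4/61 = 431/61
  8 + 61/431 = 3509/431
  3 + 431/3509 = 10958/3509
  17 + 3509/10958 = 189795/10958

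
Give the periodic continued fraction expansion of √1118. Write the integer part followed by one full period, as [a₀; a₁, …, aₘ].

[33; 2, 3, 2, 3, 2, 66]

a₀ = ⌊√1118⌋ = 33.
With m₀=0, d₀=1 and mₖ₊₁ = dₖaₖ − mₖ, dₖ₊₁ = (n − mₖ₊₁²)/dₖ, aₖ₊₁ = ⌊(a₀+mₖ₊₁)/dₖ₊₁⌋:
  k=1: m=33, d=29, a=2
  k=2: m=25, d=17, a=3
  k=3: m=26, d=26, a=2
  k=4: m=26, d=17, a=3
  k=5: m=25, d=29, a=2
  k=6: m=33, d=1, a=66
d=1 and a=2a₀=66 at k=6, so the next step gives (m, d) = (33, 29) again — its k=1 value — and the period has length 6.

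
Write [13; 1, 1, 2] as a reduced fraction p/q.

68/5

Fold from the inside: start with 2/1.
  1 + 1/2 = 3/2
  1 + 2/3 = 5/3
  13 + 3/5 = 68/5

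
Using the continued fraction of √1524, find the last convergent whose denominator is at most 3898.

√1524 = [39; 26, 78, …] (period length 2).
Convergents:
  p_0/q_0 = 39/1
  p_1/q_1 = 1015/26
  p_2/q_2 = 79209/2029
  p_3/q_3 = 2060449/52780
q_2 = 2029 ≤ 3898 < 52780 = q_3, so the answer is 79209/2029.

79209/2029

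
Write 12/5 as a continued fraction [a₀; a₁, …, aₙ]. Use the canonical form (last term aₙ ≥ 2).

12 = 2×5 + 2
5 = 2×2 + 1
2 = 2×1 + 0  (stop)
So 12/5 = [2; 2, 2].

[2; 2, 2]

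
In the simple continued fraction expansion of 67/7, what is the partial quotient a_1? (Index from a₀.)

67 = 9·7 + 4   →  a_0 = 9
7 = 1·4 + 3   →  a_1 = 1

1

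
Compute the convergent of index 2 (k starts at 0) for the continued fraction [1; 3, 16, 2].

Using pₖ = aₖpₖ₋₁ + pₖ₋₂, qₖ = aₖqₖ₋₁ + qₖ₋₂ (with p₋₁=1, p₋₂=0, q₋₁=0, q₋₂=1):
  k=0: a=1, p=1, q=1
  k=1: a=3, p=4, q=3
  k=2: a=16, p=65, q=49

65/49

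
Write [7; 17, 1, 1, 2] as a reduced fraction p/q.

621/88

Using pₖ = aₖpₖ₋₁ + pₖ₋₂ and qₖ = aₖqₖ₋₁ + qₖ₋₂:
  k=0: a=7, p=7, q=1
  k=1: a=17, p=120, q=17
  k=2: a=1, p=127, q=18
  k=3: a=1, p=247, q=35
  k=4: a=2, p=621, q=88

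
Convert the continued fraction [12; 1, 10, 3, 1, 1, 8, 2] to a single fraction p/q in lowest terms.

18502/1433

Fold from the inside: start with 2/1.
  8 + 1/2 = 17/2
  1 + 2/17 = 19/17
  1 + 17/19 = 36/19
  3 + 19/36 = 127/36
  10 + 36/127 = 1306/127
  1 + 127/1306 = 1433/1306
  12 + 1306/1433 = 18502/1433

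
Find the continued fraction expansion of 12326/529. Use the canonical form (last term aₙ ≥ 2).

12326 = 23·529 + 159
529 = 3·159 + 52
159 = 3·52 + 3
52 = 17·3 + 1
3 = 3·1 + 0  (stop)
So 12326/529 = [23; 3, 3, 17, 3].

[23; 3, 3, 17, 3]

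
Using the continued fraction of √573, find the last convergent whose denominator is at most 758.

√573 = [23; 1, 14, 1, 46, …] (period length 4).
Convergents:
  p_0/q_0 = 23/1
  p_1/q_1 = 24/1
  p_2/q_2 = 359/15
  p_3/q_3 = 383/16
  p_4/q_4 = 17977/751
  p_5/q_5 = 18360/767
q_4 = 751 ≤ 758 < 767 = q_5, so the answer is 17977/751.

17977/751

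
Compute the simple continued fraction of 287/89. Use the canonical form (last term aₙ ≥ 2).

287 = 3·89 + 20
89 = 4·20 + 9
20 = 2·9 + 2
9 = 4·2 + 1
2 = 2·1 + 0  (stop)
So 287/89 = [3; 4, 2, 4, 2].

[3; 4, 2, 4, 2]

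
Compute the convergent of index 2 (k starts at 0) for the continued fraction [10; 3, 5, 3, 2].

Using pₖ = aₖpₖ₋₁ + pₖ₋₂, qₖ = aₖqₖ₋₁ + qₖ₋₂ (with p₋₁=1, p₋₂=0, q₋₁=0, q₋₂=1):
  k=0: a=10, p=10, q=1
  k=1: a=3, p=31, q=3
  k=2: a=5, p=165, q=16

165/16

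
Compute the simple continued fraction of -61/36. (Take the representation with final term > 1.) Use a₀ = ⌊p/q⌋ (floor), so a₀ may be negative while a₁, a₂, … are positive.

[-2; 3, 3, 1, 2]

-61 = -2·36 + 11
36 = 3·11 + 3
11 = 3·3 + 2
3 = 1·2 + 1
2 = 2·1 + 0  (stop)
So -61/36 = [-2; 3, 3, 1, 2].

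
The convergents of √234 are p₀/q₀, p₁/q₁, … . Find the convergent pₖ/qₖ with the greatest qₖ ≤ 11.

√234 = [15; 3, 2, 1, 2, 1, 2, 3, 30, …] (period length 8).
Convergents:
  p_0/q_0 = 15/1
  p_1/q_1 = 46/3
  p_2/q_2 = 107/7
  p_3/q_3 = 153/10
  p_4/q_4 = 413/27
q_3 = 10 ≤ 11 < 27 = q_4, so the answer is 153/10.

153/10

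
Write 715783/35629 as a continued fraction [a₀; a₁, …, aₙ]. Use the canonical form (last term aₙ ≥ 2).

[20; 11, 8, 11, 3, 5, 2]

715783 = 20×35629 + 3203
35629 = 11×3203 + 396
3203 = 8×396 + 35
396 = 11×35 + 11
35 = 3×11 + 2
11 = 5×2 + 1
2 = 2×1 + 0  (stop)
So 715783/35629 = [20; 11, 8, 11, 3, 5, 2].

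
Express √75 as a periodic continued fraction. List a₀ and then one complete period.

[8; 1, 1, 1, 16]

a₀ = ⌊√75⌋ = 8.
With m₀=0, d₀=1 and mₖ₊₁ = dₖaₖ − mₖ, dₖ₊₁ = (n − mₖ₊₁²)/dₖ, aₖ₊₁ = ⌊(a₀+mₖ₊₁)/dₖ₊₁⌋:
  k=1: m=8, d=11, a=1
  k=2: m=3, d=6, a=1
  k=3: m=3, d=11, a=1
  k=4: m=8, d=1, a=16
d=1 and a=2a₀=16 at k=4, so the next step gives (m, d) = (8, 11) again — its k=1 value — and the period has length 4.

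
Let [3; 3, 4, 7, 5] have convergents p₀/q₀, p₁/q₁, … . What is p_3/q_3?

311/94

Using pₖ = aₖpₖ₋₁ + pₖ₋₂, qₖ = aₖqₖ₋₁ + qₖ₋₂ (with p₋₁=1, p₋₂=0, q₋₁=0, q₋₂=1):
  k=0: a=3, p=3, q=1
  k=1: a=3, p=10, q=3
  k=2: a=4, p=43, q=13
  k=3: a=7, p=311, q=94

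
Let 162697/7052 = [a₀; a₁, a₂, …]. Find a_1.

14

162697 = 23·7052 + 501   →  a_0 = 23
7052 = 14·501 + 38   →  a_1 = 14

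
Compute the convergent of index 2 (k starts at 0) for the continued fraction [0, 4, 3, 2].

Using pₖ = aₖpₖ₋₁ + pₖ₋₂, qₖ = aₖqₖ₋₁ + qₖ₋₂ (with p₋₁=1, p₋₂=0, q₋₁=0, q₋₂=1):
  k=0: a=0, p=0, q=1
  k=1: a=4, p=1, q=4
  k=2: a=3, p=3, q=13

3/13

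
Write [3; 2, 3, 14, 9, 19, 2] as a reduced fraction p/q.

Fold from the inside: start with 2/1.
  19 + 1/2 = 39/2
  9 + 2/39 = 353/39
  14 + 39/353 = 4981/353
  3 + 353/4981 = 15296/4981
  2 + 4981/15296 = 35573/15296
  3 + 15296/35573 = 122015/35573

122015/35573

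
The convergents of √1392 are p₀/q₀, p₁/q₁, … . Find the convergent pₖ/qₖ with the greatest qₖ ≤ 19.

√1392 = [37; 3, 4, 3, 74, …] (period length 4).
Convergents:
  p_0/q_0 = 37/1
  p_1/q_1 = 112/3
  p_2/q_2 = 485/13
  p_3/q_3 = 1567/42
q_2 = 13 ≤ 19 < 42 = q_3, so the answer is 485/13.

485/13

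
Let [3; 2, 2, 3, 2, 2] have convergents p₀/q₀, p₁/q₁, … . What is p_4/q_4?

Using pₖ = aₖpₖ₋₁ + pₖ₋₂, qₖ = aₖqₖ₋₁ + qₖ₋₂ (with p₋₁=1, p₋₂=0, q₋₁=0, q₋₂=1):
  k=0: a=3, p=3, q=1
  k=1: a=2, p=7, q=2
  k=2: a=2, p=17, q=5
  k=3: a=3, p=58, q=17
  k=4: a=2, p=133, q=39

133/39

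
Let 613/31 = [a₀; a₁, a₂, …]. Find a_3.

613 = 19·31 + 24   →  a_0 = 19
31 = 1·24 + 7   →  a_1 = 1
24 = 3·7 + 3   →  a_2 = 3
7 = 2·3 + 1   →  a_3 = 2

2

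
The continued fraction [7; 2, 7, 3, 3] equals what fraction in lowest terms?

Using pₖ = aₖpₖ₋₁ + pₖ₋₂ and qₖ = aₖqₖ₋₁ + qₖ₋₂:
  k=0: a=7, p=7, q=1
  k=1: a=2, p=15, q=2
  k=2: a=7, p=112, q=15
  k=3: a=3, p=351, q=47
  k=4: a=3, p=1165, q=156

1165/156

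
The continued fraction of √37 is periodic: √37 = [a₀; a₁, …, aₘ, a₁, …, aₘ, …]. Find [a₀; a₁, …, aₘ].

a₀ = ⌊√37⌋ = 6.
With m₀=0, d₀=1 and mₖ₊₁ = dₖaₖ − mₖ, dₖ₊₁ = (n − mₖ₊₁²)/dₖ, aₖ₊₁ = ⌊(a₀+mₖ₊₁)/dₖ₊₁⌋:
  k=1: m=6, d=1, a=12
d=1 and a=2a₀=12 at k=1, so the next step gives (m, d) = (6, 1) again — its k=1 value — and the period has length 1.

[6; 12]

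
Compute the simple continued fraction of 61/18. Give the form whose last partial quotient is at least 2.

61 = 3·18 + 7
18 = 2·7 + 4
7 = 1·4 + 3
4 = 1·3 + 1
3 = 3·1 + 0  (stop)
So 61/18 = [3; 2, 1, 1, 3].

[3; 2, 1, 1, 3]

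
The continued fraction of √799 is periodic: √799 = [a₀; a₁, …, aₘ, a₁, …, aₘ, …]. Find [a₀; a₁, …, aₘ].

a₀ = ⌊√799⌋ = 28.
With m₀=0, d₀=1 and mₖ₊₁ = dₖaₖ − mₖ, dₖ₊₁ = (n − mₖ₊₁²)/dₖ, aₖ₊₁ = ⌊(a₀+mₖ₊₁)/dₖ₊₁⌋:
  k=1: m=28, d=15, a=3
  k=2: m=17, d=34, a=1
  k=3: m=17, d=15, a=3
  k=4: m=28, d=1, a=56
d=1 and a=2a₀=56 at k=4, so the next step gives (m, d) = (28, 15) again — its k=1 value — and the period has length 4.

[28; 3, 1, 3, 56]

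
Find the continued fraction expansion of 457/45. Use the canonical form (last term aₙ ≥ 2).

[10; 6, 2, 3]

457 = 10·45 + 7
45 = 6·7 + 3
7 = 2·3 + 1
3 = 3·1 + 0  (stop)
So 457/45 = [10; 6, 2, 3].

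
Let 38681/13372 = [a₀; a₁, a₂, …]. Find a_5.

38681 = 2·13372 + 11937   →  a_0 = 2
13372 = 1·11937 + 1435   →  a_1 = 1
11937 = 8·1435 + 457   →  a_2 = 8
1435 = 3·457 + 64   →  a_3 = 3
457 = 7·64 + 9   →  a_4 = 7
64 = 7·9 + 1   →  a_5 = 7

7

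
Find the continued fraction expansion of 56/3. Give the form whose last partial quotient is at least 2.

56 = 18·3 + 2
3 = 1·2 + 1
2 = 2·1 + 0  (stop)
So 56/3 = [18; 1, 2].

[18; 1, 2]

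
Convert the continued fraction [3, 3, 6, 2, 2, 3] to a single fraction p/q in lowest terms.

Using pₖ = aₖpₖ₋₁ + pₖ₋₂ and qₖ = aₖqₖ₋₁ + qₖ₋₂:
  k=0: a=3, p=3, q=1
  k=1: a=3, p=10, q=3
  k=2: a=6, p=63, q=19
  k=3: a=2, p=136, q=41
  k=4: a=2, p=335, q=101
  k=5: a=3, p=1141, q=344

1141/344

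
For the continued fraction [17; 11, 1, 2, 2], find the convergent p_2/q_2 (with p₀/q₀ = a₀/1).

205/12

Using pₖ = aₖpₖ₋₁ + pₖ₋₂, qₖ = aₖqₖ₋₁ + qₖ₋₂ (with p₋₁=1, p₋₂=0, q₋₁=0, q₋₂=1):
  k=0: a=17, p=17, q=1
  k=1: a=11, p=188, q=11
  k=2: a=1, p=205, q=12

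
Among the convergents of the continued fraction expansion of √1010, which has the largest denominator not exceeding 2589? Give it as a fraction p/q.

√1010 = [31; 1, 3, 1, 1, 3, 1, 62, …] (period length 7).
Convergents:
  p_0/q_0 = 31/1
  p_1/q_1 = 32/1
  p_2/q_2 = 127/4
  p_3/q_3 = 159/5
  p_4/q_4 = 286/9
  p_5/q_5 = 1017/32
  p_6/q_6 = 1303/41
  p_7/q_7 = 81803/2574
  p_8/q_8 = 83106/2615
q_7 = 2574 ≤ 2589 < 2615 = q_8, so the answer is 81803/2574.

81803/2574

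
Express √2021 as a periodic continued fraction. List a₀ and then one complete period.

[44; 1, 21, 2, 21, 1, 88]

a₀ = ⌊√2021⌋ = 44.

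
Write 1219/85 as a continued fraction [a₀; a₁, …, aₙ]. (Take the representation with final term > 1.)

1219 = 14×85 + 29
85 = 2×29 + 27
29 = 1×27 + 2
27 = 13×2 + 1
2 = 2×1 + 0  (stop)
So 1219/85 = [14; 2, 1, 13, 2].

[14; 2, 1, 13, 2]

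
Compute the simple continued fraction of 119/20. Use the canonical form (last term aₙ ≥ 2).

[5; 1, 19]

119 = 5·20 + 19
20 = 1·19 + 1
19 = 19·1 + 0  (stop)
So 119/20 = [5; 1, 19].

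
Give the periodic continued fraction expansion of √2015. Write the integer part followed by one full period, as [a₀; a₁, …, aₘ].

a₀ = ⌊√2015⌋ = 44.
With m₀=0, d₀=1 and mₖ₊₁ = dₖaₖ − mₖ, dₖ₊₁ = (n − mₖ₊₁²)/dₖ, aₖ₊₁ = ⌊(a₀+mₖ₊₁)/dₖ₊₁⌋:
  k=1: m=44, d=79, a=1
  k=2: m=35, d=10, a=7
  k=3: m=35, d=79, a=1
  k=4: m=44, d=1, a=88
d=1 and a=2a₀=88 at k=4, so the next step gives (m, d) = (44, 79) again — its k=1 value — and the period has length 4.

[44; 1, 7, 1, 88]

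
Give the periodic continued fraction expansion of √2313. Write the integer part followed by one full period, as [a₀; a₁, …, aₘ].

a₀ = ⌊√2313⌋ = 48.
With m₀=0, d₀=1 and mₖ₊₁ = dₖaₖ − mₖ, dₖ₊₁ = (n − mₖ₊₁²)/dₖ, aₖ₊₁ = ⌊(a₀+mₖ₊₁)/dₖ₊₁⌋:
  k=1: m=48, d=9, a=10
  k=2: m=42, d=61, a=1
  k=3: m=19, d=32, a=2
  k=4: m=45, d=9, a=10
  k=5: m=45, d=32, a=2
  k=6: m=19, d=61, a=1
  k=7: m=42, d=9, a=10
  k=8: m=48, d=1, a=96
d=1 and a=2a₀=96 at k=8, so the next step gives (m, d) = (48, 9) again — its k=1 value — and the period has length 8.

[48; 10, 1, 2, 10, 2, 1, 10, 96]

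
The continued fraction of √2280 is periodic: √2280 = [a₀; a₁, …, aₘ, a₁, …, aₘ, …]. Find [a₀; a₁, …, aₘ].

a₀ = ⌊√2280⌋ = 47.
With m₀=0, d₀=1 and mₖ₊₁ = dₖaₖ − mₖ, dₖ₊₁ = (n − mₖ₊₁²)/dₖ, aₖ₊₁ = ⌊(a₀+mₖ₊₁)/dₖ₊₁⌋:
  k=1: m=47, d=71, a=1
  k=2: m=24, d=24, a=2
  k=3: m=24, d=71, a=1
  k=4: m=47, d=1, a=94
d=1 and a=2a₀=94 at k=4, so the next step gives (m, d) = (47, 71) again — its k=1 value — and the period has length 4.

[47; 1, 2, 1, 94]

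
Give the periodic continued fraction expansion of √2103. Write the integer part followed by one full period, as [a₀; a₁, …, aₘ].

a₀ = ⌊√2103⌋ = 45.
With m₀=0, d₀=1 and mₖ₊₁ = dₖaₖ − mₖ, dₖ₊₁ = (n − mₖ₊₁²)/dₖ, aₖ₊₁ = ⌊(a₀+mₖ₊₁)/dₖ₊₁⌋:
  k=1: m=45, d=78, a=1
  k=2: m=33, d=13, a=6
  k=3: m=45, d=6, a=15
  k=4: m=45, d=13, a=6
  k=5: m=33, d=78, a=1
  k=6: m=45, d=1, a=90
d=1 and a=2a₀=90 at k=6, so the next step gives (m, d) = (45, 78) again — its k=1 value — and the period has length 6.

[45; 1, 6, 15, 6, 1, 90]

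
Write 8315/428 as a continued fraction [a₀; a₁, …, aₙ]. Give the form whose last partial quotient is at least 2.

8315 = 19*428 + 183
428 = 2*183 + 62
183 = 2*62 + 59
62 = 1*59 + 3
59 = 19*3 + 2
3 = 1*2 + 1
2 = 2*1 + 0  (stop)
So 8315/428 = [19; 2, 2, 1, 19, 1, 2].

[19; 2, 2, 1, 19, 1, 2]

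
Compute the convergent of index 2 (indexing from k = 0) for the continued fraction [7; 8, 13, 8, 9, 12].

748/105

Using pₖ = aₖpₖ₋₁ + pₖ₋₂, qₖ = aₖqₖ₋₁ + qₖ₋₂ (with p₋₁=1, p₋₂=0, q₋₁=0, q₋₂=1):
  k=0: a=7, p=7, q=1
  k=1: a=8, p=57, q=8
  k=2: a=13, p=748, q=105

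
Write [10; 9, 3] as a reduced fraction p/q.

Fold from the inside: start with 3/1.
  9 + 1/3 = 28/3
  10 + 3/28 = 283/28

283/28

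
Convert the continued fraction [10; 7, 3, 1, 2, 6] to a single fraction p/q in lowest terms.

5160/509

Fold from the inside: start with 6/1.
  2 + 1/6 = 13/6
  1 + 6/13 = 19/13
  3 + 13/19 = 70/19
  7 + 19/70 = 509/70
  10 + 70/509 = 5160/509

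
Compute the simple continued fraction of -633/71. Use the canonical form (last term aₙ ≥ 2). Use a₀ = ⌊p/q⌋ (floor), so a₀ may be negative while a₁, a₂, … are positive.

-633 = -9*71 + 6
71 = 11*6 + 5
6 = 1*5 + 1
5 = 5*1 + 0  (stop)
So -633/71 = [-9; 11, 1, 5].

[-9; 11, 1, 5]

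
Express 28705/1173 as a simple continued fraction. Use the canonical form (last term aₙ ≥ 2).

28705 = 24*1173 + 553
1173 = 2*553 + 67
553 = 8*67 + 17
67 = 3*17 + 16
17 = 1*16 + 1
16 = 16*1 + 0  (stop)
So 28705/1173 = [24; 2, 8, 3, 1, 16].

[24; 2, 8, 3, 1, 16]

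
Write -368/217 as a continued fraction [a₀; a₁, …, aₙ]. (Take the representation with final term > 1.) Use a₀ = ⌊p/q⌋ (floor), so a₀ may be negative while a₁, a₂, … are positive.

-368 = -2×217 + 66
217 = 3×66 + 19
66 = 3×19 + 9
19 = 2×9 + 1
9 = 9×1 + 0  (stop)
So -368/217 = [-2; 3, 3, 2, 9].

[-2; 3, 3, 2, 9]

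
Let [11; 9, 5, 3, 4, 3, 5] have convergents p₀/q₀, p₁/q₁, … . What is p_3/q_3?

1633/147

Using pₖ = aₖpₖ₋₁ + pₖ₋₂, qₖ = aₖqₖ₋₁ + qₖ₋₂ (with p₋₁=1, p₋₂=0, q₋₁=0, q₋₂=1):
  k=0: a=11, p=11, q=1
  k=1: a=9, p=100, q=9
  k=2: a=5, p=511, q=46
  k=3: a=3, p=1633, q=147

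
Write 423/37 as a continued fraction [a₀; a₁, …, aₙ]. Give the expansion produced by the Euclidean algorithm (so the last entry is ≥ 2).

[11; 2, 3, 5]

423 = 11×37 + 16
37 = 2×16 + 5
16 = 3×5 + 1
5 = 5×1 + 0  (stop)
So 423/37 = [11; 2, 3, 5].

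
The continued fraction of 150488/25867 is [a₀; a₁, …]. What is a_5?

150488 = 5·25867 + 21153   →  a_0 = 5
25867 = 1·21153 + 4714   →  a_1 = 1
21153 = 4·4714 + 2297   →  a_2 = 4
4714 = 2·2297 + 120   →  a_3 = 2
2297 = 19·120 + 17   →  a_4 = 19
120 = 7·17 + 1   →  a_5 = 7

7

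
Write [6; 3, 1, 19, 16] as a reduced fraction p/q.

7929/1268

Using pₖ = aₖpₖ₋₁ + pₖ₋₂ and qₖ = aₖqₖ₋₁ + qₖ₋₂:
  k=0: a=6, p=6, q=1
  k=1: a=3, p=19, q=3
  k=2: a=1, p=25, q=4
  k=3: a=19, p=494, q=79
  k=4: a=16, p=7929, q=1268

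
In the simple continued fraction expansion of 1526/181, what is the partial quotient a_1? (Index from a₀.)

2

1526 = 8·181 + 78   →  a_0 = 8
181 = 2·78 + 25   →  a_1 = 2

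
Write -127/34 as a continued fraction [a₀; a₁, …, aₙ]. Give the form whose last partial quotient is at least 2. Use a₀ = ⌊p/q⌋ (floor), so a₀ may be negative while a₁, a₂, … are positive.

[-4; 3, 1, 3, 2]

-127 = -4×34 + 9
34 = 3×9 + 7
9 = 1×7 + 2
7 = 3×2 + 1
2 = 2×1 + 0  (stop)
So -127/34 = [-4; 3, 1, 3, 2].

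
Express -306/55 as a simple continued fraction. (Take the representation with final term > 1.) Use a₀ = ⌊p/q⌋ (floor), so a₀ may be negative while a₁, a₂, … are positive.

-306 = -6·55 + 24
55 = 2·24 + 7
24 = 3·7 + 3
7 = 2·3 + 1
3 = 3·1 + 0  (stop)
So -306/55 = [-6; 2, 3, 2, 3].

[-6; 2, 3, 2, 3]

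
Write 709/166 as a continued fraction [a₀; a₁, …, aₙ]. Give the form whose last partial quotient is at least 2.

709 = 4*166 + 45
166 = 3*45 + 31
45 = 1*31 + 14
31 = 2*14 + 3
14 = 4*3 + 2
3 = 1*2 + 1
2 = 2*1 + 0  (stop)
So 709/166 = [4; 3, 1, 2, 4, 1, 2].

[4; 3, 1, 2, 4, 1, 2]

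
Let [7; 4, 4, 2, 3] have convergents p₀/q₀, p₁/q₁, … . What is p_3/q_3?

Using pₖ = aₖpₖ₋₁ + pₖ₋₂, qₖ = aₖqₖ₋₁ + qₖ₋₂ (with p₋₁=1, p₋₂=0, q₋₁=0, q₋₂=1):
  k=0: a=7, p=7, q=1
  k=1: a=4, p=29, q=4
  k=2: a=4, p=123, q=17
  k=3: a=2, p=275, q=38

275/38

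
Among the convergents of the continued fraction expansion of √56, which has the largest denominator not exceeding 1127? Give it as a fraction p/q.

6503/869

√56 = [7; 2, 14, …] (period length 2).
Convergents:
  p_0/q_0 = 7/1
  p_1/q_1 = 15/2
  p_2/q_2 = 217/29
  p_3/q_3 = 449/60
  p_4/q_4 = 6503/869
  p_5/q_5 = 13455/1798
q_4 = 869 ≤ 1127 < 1798 = q_5, so the answer is 6503/869.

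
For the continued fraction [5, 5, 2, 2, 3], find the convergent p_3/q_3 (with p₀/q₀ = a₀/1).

Using pₖ = aₖpₖ₋₁ + pₖ₋₂, qₖ = aₖqₖ₋₁ + qₖ₋₂ (with p₋₁=1, p₋₂=0, q₋₁=0, q₋₂=1):
  k=0: a=5, p=5, q=1
  k=1: a=5, p=26, q=5
  k=2: a=2, p=57, q=11
  k=3: a=2, p=140, q=27

140/27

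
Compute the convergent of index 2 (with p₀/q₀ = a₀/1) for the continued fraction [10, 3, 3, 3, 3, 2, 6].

103/10

Using pₖ = aₖpₖ₋₁ + pₖ₋₂, qₖ = aₖqₖ₋₁ + qₖ₋₂ (with p₋₁=1, p₋₂=0, q₋₁=0, q₋₂=1):
  k=0: a=10, p=10, q=1
  k=1: a=3, p=31, q=3
  k=2: a=3, p=103, q=10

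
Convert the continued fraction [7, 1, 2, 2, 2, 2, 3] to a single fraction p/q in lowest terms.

1079/140

Fold from the inside: start with 3/1.
  2 + 1/3 = 7/3
  2 + 3/7 = 17/7
  2 + 7/17 = 41/17
  2 + 17/41 = 99/41
  1 + 41/99 = 140/99
  7 + 99/140 = 1079/140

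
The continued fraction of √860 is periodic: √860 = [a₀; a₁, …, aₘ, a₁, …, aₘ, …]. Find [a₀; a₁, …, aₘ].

[29; 3, 14, 3, 58]

a₀ = ⌊√860⌋ = 29.
With m₀=0, d₀=1 and mₖ₊₁ = dₖaₖ − mₖ, dₖ₊₁ = (n − mₖ₊₁²)/dₖ, aₖ₊₁ = ⌊(a₀+mₖ₊₁)/dₖ₊₁⌋:
  k=1: m=29, d=19, a=3
  k=2: m=28, d=4, a=14
  k=3: m=28, d=19, a=3
  k=4: m=29, d=1, a=58
d=1 and a=2a₀=58 at k=4, so the next step gives (m, d) = (29, 19) again — its k=1 value — and the period has length 4.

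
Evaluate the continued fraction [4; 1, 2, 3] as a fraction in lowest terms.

Using pₖ = aₖpₖ₋₁ + pₖ₋₂ and qₖ = aₖqₖ₋₁ + qₖ₋₂:
  k=0: a=4, p=4, q=1
  k=1: a=1, p=5, q=1
  k=2: a=2, p=14, q=3
  k=3: a=3, p=47, q=10

47/10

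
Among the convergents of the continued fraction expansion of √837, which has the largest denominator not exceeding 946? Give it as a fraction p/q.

√837 = [28; 1, 13, 2, 13, 1, 56, …] (period length 6).
Convergents:
  p_0/q_0 = 28/1
  p_1/q_1 = 29/1
  p_2/q_2 = 405/14
  p_3/q_3 = 839/29
  p_4/q_4 = 11312/391
  p_5/q_5 = 12151/420
  p_6/q_6 = 691768/23911
q_5 = 420 ≤ 946 < 23911 = q_6, so the answer is 12151/420.

12151/420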